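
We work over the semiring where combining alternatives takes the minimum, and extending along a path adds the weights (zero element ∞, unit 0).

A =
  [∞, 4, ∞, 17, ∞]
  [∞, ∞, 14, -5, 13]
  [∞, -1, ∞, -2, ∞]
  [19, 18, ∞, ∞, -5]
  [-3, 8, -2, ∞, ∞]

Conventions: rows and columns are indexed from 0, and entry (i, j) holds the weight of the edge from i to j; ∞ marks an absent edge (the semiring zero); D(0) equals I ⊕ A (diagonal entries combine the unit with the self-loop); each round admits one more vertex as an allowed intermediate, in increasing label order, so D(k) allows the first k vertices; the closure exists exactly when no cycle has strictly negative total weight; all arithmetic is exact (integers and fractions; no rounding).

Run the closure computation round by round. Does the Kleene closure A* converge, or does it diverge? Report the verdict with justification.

D(0):
  [0, 4, ∞, 17, ∞]
  [∞, 0, 14, -5, 13]
  [∞, -1, 0, -2, ∞]
  [19, 18, ∞, 0, -5]
  [-3, 8, -2, ∞, 0]
D(1):
  [0, 4, ∞, 17, ∞]
  [∞, 0, 14, -5, 13]
  [∞, -1, 0, -2, ∞]
  [19, 18, ∞, 0, -5]
  [-3, 1, -2, 14, 0]
D(2):
  [0, 4, 18, -1, 17]
  [∞, 0, 14, -5, 13]
  [∞, -1, 0, -6, 12]
  [19, 18, 32, 0, -5]
  [-3, 1, -2, -4, 0]
D(3):
  [0, 4, 18, -1, 17]
  [∞, 0, 14, -5, 13]
  [∞, -1, 0, -6, 12]
  [19, 18, 32, 0, -5]
  [-3, -3, -2, -8, 0]
Detection: at round 4, diagonal entry (4, 4) turns strictly negative.
Key observation: the cycle 4->0->1->3->4 has total weight (-3) + 4 + (-5) + (-5), which is strictly negative.
Answer: DIVERGES — negative cycle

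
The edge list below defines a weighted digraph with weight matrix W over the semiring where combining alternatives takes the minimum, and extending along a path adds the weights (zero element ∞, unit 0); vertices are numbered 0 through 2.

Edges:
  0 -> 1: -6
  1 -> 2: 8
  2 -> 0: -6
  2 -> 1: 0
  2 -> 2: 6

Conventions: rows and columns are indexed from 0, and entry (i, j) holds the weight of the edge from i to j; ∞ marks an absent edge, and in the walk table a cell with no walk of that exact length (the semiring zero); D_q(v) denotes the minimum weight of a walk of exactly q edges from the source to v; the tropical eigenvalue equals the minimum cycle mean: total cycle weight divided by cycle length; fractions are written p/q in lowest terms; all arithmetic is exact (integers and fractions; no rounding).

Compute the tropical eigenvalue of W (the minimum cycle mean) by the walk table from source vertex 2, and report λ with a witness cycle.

q=0: [∞, ∞, 0]
q=1: [-6, 0, 6]
q=2: [0, -12, 8]
q=3: [2, -6, -4]
Optimal cycle mean attained by: cycle 0->1->2->0, total (-6) + 8 + (-6), length 3.
Answer: λ = -4/3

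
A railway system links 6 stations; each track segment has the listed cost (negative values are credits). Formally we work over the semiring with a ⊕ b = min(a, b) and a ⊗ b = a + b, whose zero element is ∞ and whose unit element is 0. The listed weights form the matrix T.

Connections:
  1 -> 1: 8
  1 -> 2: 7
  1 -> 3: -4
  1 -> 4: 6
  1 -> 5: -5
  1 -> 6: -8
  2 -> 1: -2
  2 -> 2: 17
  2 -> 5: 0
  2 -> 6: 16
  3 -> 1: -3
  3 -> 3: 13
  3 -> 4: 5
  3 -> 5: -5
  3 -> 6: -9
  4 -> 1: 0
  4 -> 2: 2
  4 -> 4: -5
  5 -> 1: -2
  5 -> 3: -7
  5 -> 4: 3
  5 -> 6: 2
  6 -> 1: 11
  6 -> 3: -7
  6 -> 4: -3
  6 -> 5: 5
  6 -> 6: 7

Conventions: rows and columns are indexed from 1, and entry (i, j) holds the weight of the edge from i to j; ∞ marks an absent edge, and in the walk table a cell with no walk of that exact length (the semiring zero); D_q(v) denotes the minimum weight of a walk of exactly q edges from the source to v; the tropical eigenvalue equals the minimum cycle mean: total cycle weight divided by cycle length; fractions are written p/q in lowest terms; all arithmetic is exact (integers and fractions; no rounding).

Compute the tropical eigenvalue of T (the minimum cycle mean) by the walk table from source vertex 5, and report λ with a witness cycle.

q=0: [∞, ∞, ∞, ∞, 0, ∞]
q=1: [-2, ∞, -7, 3, ∞, 2]
q=2: [-10, 5, -6, -2, -12, -16]
q=3: [-14, -3, -23, -19, -15, -18]
q=4: [-26, -17, -25, -24, -28, -32]
q=5: [-30, -22, -39, -35, -31, -34]
q=6: [-42, -33, -41, -40, -44, -48]
Optimal cycle mean attained by: cycle 3->6->3, total (-9) + (-7), length 2.
Answer: λ = -8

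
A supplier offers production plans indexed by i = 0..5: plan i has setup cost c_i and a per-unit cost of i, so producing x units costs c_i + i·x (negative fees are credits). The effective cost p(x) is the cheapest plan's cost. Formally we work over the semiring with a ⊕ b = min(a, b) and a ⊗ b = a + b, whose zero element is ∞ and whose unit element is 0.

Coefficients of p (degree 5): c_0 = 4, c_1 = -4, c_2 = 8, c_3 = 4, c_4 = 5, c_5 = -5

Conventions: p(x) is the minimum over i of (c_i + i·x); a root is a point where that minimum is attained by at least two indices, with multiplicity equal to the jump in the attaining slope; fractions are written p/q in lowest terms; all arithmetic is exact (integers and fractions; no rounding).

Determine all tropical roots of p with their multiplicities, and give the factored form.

hull edge (i=0, c=4) to (i=1, c=-4): slope -8, span 1
hull edge (i=1, c=-4) to (i=5, c=-5): slope -1/4, span 4
Factored form: p(x) = -5 ⊗ (x ⊕ 1/4) ⊗ (x ⊕ 1/4) ⊗ (x ⊕ 1/4) ⊗ (x ⊕ 1/4) ⊗ (x ⊕ 8)
Answer: roots = 1/4 (mult 4), 8 (mult 1)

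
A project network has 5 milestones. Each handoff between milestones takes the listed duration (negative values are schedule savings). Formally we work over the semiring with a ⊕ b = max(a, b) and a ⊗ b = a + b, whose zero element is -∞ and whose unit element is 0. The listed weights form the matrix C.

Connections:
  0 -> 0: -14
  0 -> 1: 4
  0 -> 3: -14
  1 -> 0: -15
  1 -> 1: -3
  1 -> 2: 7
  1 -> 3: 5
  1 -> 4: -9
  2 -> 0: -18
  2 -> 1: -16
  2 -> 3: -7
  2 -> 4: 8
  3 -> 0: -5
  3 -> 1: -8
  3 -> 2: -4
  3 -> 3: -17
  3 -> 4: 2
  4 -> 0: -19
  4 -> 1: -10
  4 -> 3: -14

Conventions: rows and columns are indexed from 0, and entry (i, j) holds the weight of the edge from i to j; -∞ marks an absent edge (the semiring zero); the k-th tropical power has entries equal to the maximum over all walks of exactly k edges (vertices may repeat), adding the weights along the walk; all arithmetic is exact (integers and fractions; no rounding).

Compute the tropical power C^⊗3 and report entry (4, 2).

C^⊗2:
  [-11, 1, 11, 9, -5]
  [0, -3, 4, 2, 15]
  [-11, -2, -9, -6, -5]
  [-17, -1, -1, -3, 4]
  [-19, -13, -3, -5, -12]
C^⊗3:
  [4, 1, 8, 6, 19]
  [-3, 5, 4, 2, 12]
  [-11, -5, 5, 3, -1]
  [-8, -4, 6, 4, 7]
  [-10, -13, -6, -8, 5]
Key observation: the optimum is the walk 4->1->1->2, with weight (-10) + (-3) + 7 = -6.
Optimal value attained by: walk 4->1->1->2.
Answer: (C^⊗3)[4][2] = -6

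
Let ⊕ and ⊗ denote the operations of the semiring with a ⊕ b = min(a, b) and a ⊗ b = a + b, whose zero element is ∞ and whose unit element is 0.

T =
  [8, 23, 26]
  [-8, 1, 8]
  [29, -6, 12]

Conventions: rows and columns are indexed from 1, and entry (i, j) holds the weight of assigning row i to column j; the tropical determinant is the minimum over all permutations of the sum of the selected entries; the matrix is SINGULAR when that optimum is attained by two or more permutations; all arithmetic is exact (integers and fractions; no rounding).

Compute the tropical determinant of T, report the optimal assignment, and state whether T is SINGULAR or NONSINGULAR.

σ = (1, 2, 3): 8 + 1 + 12 = 21
σ = (1, 3, 2): 8 + 8 + (-6) = 10
σ = (2, 1, 3): 23 + (-8) + 12 = 27
σ = (2, 3, 1): 23 + 8 + 29 = 60
σ = (3, 1, 2): 26 + (-8) + (-6) = 12
σ = (3, 2, 1): 26 + 1 + 29 = 56
Optimal value attained by: σ = (1, 3, 2).
Answer: det⊕(T) = 10; verdict: NONSINGULAR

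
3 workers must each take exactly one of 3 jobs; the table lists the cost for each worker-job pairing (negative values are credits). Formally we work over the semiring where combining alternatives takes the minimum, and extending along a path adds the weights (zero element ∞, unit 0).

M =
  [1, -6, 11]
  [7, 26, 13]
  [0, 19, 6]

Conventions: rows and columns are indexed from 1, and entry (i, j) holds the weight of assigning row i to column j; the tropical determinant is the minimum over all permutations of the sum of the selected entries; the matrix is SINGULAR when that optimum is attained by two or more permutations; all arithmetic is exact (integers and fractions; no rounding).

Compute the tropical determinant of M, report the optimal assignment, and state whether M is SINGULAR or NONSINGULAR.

σ = (1, 2, 3): 1 + 26 + 6 = 33
σ = (1, 3, 2): 1 + 13 + 19 = 33
σ = (2, 1, 3): (-6) + 7 + 6 = 7
σ = (2, 3, 1): (-6) + 13 + 0 = 7
σ = (3, 1, 2): 11 + 7 + 19 = 37
σ = (3, 2, 1): 11 + 26 + 0 = 37
Optimal value attained by: σ = (2, 1, 3).
Answer: det⊕(M) = 7; verdict: SINGULAR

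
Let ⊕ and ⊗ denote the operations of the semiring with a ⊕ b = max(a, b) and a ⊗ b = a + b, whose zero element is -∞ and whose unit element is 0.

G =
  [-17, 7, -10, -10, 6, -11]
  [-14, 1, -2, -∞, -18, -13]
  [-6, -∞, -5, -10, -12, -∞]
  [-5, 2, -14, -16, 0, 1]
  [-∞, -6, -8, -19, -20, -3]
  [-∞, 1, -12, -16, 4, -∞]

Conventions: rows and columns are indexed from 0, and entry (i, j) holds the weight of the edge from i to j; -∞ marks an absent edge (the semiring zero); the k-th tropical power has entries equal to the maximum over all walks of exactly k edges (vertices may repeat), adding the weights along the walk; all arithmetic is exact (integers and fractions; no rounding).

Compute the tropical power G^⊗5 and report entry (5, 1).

G^⊗2:
  [-7, 8, 5, -13, -7, 3]
  [-8, 2, -1, -12, -8, -12]
  [-11, 1, -10, -15, 0, -9]
  [-12, 3, 0, -15, 5, -3]
  [-14, -2, -8, -18, 1, -18]
  [-13, 2, -1, -15, -16, 1]
G^⊗3:
  [-1, 9, 6, -5, 7, -5]
  [-7, 3, 0, -11, -2, -11]
  [-13, 2, -1, -19, -5, -3]
  [-6, 4, 1, -10, 1, 2]
  [-14, -1, -4, -18, -8, -2]
  [-7, 3, 0, -11, 5, -11]
G^⊗4:
  [0, 10, 7, -4, 5, 4]
  [-6, 4, 1, -10, -1, -5]
  [-7, 3, 0, -11, 1, -8]
  [-5, 5, 2, -9, 6, -2]
  [-10, 0, -3, -14, 2, -11]
  [-6, 4, 1, -10, -1, 2]
G^⊗5:
  [1, 11, 8, -3, 8, 2]
  [-5, 5, 2, -9, 0, -4]
  [-6, 4, 1, -10, -1, -2]
  [-4, 6, 3, -8, 2, 3]
  [-9, 1, -2, -13, -4, -1]
  [-5, 5, 2, -9, 6, -4]
Key observation: the optimum is the walk 5->1->1->1->1->1, with weight 1 + 1 + 1 + 1 + 1 = 5.
Optimal value attained by: walk 5->1->1->1->1->1.
Answer: (G^⊗5)[5][1] = 5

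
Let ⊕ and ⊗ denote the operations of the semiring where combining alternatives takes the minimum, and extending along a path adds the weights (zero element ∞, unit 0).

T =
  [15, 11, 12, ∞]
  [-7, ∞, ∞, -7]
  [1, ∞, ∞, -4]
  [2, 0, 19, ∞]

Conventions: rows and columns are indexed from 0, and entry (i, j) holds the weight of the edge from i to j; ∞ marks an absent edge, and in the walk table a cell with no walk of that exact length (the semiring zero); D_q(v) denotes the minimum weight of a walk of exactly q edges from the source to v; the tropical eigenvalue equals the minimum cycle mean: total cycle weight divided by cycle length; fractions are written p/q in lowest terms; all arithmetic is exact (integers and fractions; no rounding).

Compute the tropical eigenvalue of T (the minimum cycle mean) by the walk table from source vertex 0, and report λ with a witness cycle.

q=0: [0, ∞, ∞, ∞]
q=1: [15, 11, 12, ∞]
q=2: [4, 26, 27, 4]
q=3: [6, 4, 16, 19]
q=4: [-3, 17, 18, -3]
Optimal cycle mean attained by: cycle 1->3->1, total (-7) + 0, length 2.
Answer: λ = -7/2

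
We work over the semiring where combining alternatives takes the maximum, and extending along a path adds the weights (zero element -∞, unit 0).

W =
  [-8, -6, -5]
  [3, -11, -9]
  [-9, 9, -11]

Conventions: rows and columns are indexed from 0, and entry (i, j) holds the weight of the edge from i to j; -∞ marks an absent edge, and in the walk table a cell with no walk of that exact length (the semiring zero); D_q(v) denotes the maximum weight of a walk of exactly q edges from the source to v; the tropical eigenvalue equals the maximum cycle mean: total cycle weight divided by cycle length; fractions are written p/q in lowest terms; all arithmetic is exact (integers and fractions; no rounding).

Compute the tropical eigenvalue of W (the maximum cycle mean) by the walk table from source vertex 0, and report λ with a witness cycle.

q=0: [0, -∞, -∞]
q=1: [-8, -6, -5]
q=2: [-3, 4, -13]
q=3: [7, -4, -5]
Optimal cycle mean attained by: cycle 0->2->1->0, total (-5) + 9 + 3, length 3.
Answer: λ = 7/3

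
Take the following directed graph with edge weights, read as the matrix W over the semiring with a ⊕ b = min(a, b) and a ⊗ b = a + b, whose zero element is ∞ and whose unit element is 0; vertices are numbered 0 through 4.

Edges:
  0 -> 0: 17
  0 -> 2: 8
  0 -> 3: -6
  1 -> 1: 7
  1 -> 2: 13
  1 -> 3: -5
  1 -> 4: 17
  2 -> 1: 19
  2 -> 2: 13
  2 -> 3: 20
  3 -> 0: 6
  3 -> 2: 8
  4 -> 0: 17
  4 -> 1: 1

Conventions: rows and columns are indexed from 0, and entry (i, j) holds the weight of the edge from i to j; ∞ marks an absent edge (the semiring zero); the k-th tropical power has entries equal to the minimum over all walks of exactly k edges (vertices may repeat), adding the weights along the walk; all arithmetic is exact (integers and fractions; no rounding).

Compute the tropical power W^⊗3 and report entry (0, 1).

W^⊗2:
  [0, 27, 2, 11, ∞]
  [1, 14, 3, 2, 24]
  [26, 26, 26, 14, 36]
  [23, 27, 14, 0, ∞]
  [34, 8, 14, -4, 18]
W^⊗3:
  [17, 21, 8, -6, 44]
  [8, 21, 9, -5, 31]
  [20, 33, 22, 20, 43]
  [6, 33, 8, 17, 44]
  [2, 15, 4, 3, 25]
Key observation: the optimum is the walk 0->3->2->1, with weight (-6) + 8 + 19 = 21.
Optimal value attained by: walk 0->3->2->1.
Answer: (W^⊗3)[0][1] = 21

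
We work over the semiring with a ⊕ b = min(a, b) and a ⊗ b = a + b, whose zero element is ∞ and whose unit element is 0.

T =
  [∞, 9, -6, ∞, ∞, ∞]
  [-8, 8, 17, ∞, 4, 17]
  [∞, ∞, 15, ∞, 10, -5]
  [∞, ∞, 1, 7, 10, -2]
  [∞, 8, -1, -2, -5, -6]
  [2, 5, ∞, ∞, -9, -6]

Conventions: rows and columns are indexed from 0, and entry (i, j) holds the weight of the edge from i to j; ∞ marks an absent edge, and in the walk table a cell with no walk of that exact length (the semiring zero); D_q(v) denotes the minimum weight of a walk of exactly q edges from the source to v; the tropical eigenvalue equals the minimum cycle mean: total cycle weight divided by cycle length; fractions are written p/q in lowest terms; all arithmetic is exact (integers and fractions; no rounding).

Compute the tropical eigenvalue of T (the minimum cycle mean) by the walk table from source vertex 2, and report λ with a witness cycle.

q=0: [∞, ∞, 0, ∞, ∞, ∞]
q=1: [∞, ∞, 15, ∞, 10, -5]
q=2: [-3, 0, 9, 8, -14, -11]
q=3: [-9, -6, -15, -16, -20, -20]
q=4: [-18, -15, -21, -22, -29, -26]
q=5: [-24, -21, -30, -31, -35, -35]
q=6: [-33, -30, -36, -37, -44, -41]
Optimal cycle mean attained by: cycle 4->5->4, total (-6) + (-9), length 2.
Answer: λ = -15/2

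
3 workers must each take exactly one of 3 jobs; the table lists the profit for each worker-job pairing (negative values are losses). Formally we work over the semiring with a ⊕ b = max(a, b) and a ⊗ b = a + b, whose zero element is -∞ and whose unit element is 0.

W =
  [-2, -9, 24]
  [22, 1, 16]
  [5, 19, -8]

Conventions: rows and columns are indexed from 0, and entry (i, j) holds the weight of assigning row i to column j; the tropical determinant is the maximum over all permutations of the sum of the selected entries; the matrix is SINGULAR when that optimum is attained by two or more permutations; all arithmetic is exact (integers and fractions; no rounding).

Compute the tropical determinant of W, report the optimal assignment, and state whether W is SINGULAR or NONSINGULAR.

σ = (0, 1, 2): (-2) + 1 + (-8) = -9
σ = (0, 2, 1): (-2) + 16 + 19 = 33
σ = (1, 0, 2): (-9) + 22 + (-8) = 5
σ = (1, 2, 0): (-9) + 16 + 5 = 12
σ = (2, 0, 1): 24 + 22 + 19 = 65
σ = (2, 1, 0): 24 + 1 + 5 = 30
Optimal value attained by: σ = (2, 0, 1).
Answer: det⊕(W) = 65; verdict: NONSINGULAR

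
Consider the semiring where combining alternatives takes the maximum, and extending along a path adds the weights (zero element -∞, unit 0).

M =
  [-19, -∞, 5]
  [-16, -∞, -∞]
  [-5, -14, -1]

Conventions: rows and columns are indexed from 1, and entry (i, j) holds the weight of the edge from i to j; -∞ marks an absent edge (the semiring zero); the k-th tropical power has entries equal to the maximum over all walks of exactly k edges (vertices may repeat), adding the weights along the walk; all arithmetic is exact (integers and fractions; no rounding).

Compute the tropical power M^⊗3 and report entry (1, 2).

M^⊗2:
  [0, -9, 4]
  [-35, -∞, -11]
  [-6, -15, 0]
M^⊗3:
  [-1, -10, 5]
  [-16, -25, -12]
  [-5, -14, -1]
Key observation: the optimum is the walk 1->3->3->2, with weight 5 + (-1) + (-14) = -10.
Optimal value attained by: walk 1->3->3->2.
Answer: (M^⊗3)[1][2] = -10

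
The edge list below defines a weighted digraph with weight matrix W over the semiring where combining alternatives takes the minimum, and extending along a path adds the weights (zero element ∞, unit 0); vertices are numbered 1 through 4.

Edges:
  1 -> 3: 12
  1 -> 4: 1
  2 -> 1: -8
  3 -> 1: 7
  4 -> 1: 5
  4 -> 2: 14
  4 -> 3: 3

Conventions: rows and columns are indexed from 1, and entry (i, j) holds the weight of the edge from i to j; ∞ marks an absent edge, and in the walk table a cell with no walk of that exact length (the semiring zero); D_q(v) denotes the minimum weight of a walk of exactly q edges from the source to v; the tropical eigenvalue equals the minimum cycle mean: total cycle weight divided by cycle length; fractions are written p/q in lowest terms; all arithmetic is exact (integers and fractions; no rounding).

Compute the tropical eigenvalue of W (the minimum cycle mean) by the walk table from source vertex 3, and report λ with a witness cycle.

q=0: [∞, ∞, 0, ∞]
q=1: [7, ∞, ∞, ∞]
q=2: [∞, ∞, 19, 8]
q=3: [13, 22, 11, ∞]
q=4: [14, ∞, 25, 14]
Optimal cycle mean attained by: cycle 1->4->2->1, total 1 + 14 + (-8), length 3.
Answer: λ = 7/3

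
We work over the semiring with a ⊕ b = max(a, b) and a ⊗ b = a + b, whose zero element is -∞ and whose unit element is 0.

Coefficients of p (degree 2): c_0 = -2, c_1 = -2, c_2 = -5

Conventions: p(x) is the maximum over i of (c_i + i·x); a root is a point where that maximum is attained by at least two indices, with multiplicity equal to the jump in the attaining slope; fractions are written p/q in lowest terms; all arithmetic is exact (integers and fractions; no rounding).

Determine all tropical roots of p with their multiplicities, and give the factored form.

hull edge (i=0, c=-2) to (i=1, c=-2): slope 0, span 1
hull edge (i=1, c=-2) to (i=2, c=-5): slope -3, span 1
Factored form: p(x) = -5 ⊗ (x ⊕ 0) ⊗ (x ⊕ 3)
Answer: roots = 0 (mult 1), 3 (mult 1)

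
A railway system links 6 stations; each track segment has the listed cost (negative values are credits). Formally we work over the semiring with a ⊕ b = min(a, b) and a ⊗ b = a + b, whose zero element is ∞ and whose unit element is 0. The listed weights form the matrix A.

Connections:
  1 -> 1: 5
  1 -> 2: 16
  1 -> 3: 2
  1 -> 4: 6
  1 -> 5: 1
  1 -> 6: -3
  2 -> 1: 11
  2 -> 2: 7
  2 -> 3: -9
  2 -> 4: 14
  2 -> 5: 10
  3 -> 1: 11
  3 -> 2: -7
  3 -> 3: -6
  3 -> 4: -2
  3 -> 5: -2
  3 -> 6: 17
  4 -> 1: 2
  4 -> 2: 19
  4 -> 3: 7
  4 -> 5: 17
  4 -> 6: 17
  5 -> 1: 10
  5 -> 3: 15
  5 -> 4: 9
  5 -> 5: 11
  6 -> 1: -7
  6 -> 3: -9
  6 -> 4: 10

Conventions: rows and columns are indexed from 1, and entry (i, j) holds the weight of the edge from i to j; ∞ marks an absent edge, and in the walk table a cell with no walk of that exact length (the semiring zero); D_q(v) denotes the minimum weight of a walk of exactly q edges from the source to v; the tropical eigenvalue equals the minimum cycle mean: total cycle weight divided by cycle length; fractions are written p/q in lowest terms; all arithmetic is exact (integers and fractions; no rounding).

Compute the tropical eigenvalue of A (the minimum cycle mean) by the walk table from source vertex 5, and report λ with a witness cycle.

q=0: [∞, ∞, ∞, ∞, 0, ∞]
q=1: [10, ∞, 15, 9, 11, ∞]
q=2: [11, 8, 9, 13, 11, 7]
q=3: [0, 2, -2, 7, 7, 8]
q=4: [1, -9, -8, -4, -4, -3]
q=5: [-10, -15, -18, -10, -10, -2]
q=6: [-9, -25, -24, -20, -20, -13]
Optimal cycle mean attained by: cycle 2->3->2, total (-9) + (-7), length 2.
Answer: λ = -8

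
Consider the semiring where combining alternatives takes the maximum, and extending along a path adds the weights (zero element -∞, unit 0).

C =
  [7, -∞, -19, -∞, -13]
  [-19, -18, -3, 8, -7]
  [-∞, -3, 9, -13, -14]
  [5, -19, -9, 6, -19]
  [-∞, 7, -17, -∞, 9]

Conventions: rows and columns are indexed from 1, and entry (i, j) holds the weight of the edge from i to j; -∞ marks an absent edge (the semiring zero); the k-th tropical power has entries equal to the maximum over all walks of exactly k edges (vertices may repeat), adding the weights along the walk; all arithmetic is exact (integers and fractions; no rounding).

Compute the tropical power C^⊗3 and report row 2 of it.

C^⊗2:
  [14, -6, -10, -32, -4]
  [13, 0, 6, 14, 2]
  [-8, 6, 18, 5, -5]
  [12, -12, 0, 12, -8]
  [-12, 16, 4, 15, 18]
C^⊗3:
  [21, 3, -1, 2, 5]
  [20, 9, 15, 20, 11]
  [10, 15, 27, 14, 4]
  [19, -1, 9, 18, 1]
  [20, 25, 13, 24, 27]
Answer: row 2 of C^⊗3 = [20, 9, 15, 20, 11]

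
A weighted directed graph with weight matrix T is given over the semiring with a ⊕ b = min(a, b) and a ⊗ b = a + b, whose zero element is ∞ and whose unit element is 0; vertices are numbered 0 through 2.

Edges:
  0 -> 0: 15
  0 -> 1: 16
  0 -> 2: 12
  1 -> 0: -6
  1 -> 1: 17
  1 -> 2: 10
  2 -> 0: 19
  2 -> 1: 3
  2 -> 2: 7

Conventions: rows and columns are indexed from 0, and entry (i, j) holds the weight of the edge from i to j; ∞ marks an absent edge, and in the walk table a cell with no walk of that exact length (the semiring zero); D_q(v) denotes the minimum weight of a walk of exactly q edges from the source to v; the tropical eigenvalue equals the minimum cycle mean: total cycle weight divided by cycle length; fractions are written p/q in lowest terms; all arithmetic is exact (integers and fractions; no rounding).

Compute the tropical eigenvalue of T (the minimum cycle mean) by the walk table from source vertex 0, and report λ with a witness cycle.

q=0: [0, ∞, ∞]
q=1: [15, 16, 12]
q=2: [10, 15, 19]
q=3: [9, 22, 22]
Optimal cycle mean attained by: cycle 0->2->1->0, total 12 + 3 + (-6), length 3.
Answer: λ = 3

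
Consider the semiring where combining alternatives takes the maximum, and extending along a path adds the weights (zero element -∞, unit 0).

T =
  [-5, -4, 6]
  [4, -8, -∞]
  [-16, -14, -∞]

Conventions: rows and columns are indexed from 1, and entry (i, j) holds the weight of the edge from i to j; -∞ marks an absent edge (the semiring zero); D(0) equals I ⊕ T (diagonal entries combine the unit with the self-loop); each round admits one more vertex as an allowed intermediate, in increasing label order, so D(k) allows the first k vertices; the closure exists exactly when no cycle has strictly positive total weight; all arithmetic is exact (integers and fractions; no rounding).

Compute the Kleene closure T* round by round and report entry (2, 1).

D(0):
  [0, -4, 6]
  [4, 0, -∞]
  [-16, -14, 0]
D(1):
  [0, -4, 6]
  [4, 0, 10]
  [-16, -14, 0]
D(2):
  [0, -4, 6]
  [4, 0, 10]
  [-10, -14, 0]
D(3):
  [0, -4, 6]
  [4, 0, 10]
  [-10, -14, 0]
Answer: T*[2][1] = 4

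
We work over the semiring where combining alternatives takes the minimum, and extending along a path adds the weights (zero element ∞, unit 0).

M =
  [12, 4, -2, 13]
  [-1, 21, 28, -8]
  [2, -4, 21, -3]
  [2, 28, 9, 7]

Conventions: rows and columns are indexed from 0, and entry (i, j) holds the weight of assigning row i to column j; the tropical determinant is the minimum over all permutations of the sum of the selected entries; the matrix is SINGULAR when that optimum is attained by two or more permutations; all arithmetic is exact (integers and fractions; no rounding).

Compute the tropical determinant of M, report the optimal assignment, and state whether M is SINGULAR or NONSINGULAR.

σ = (0, 1, 2, 3): 12 + 21 + 21 + 7 = 61
σ = (0, 1, 3, 2): 12 + 21 + (-3) + 9 = 39
σ = (0, 2, 1, 3): 12 + 28 + (-4) + 7 = 43
σ = (0, 2, 3, 1): 12 + 28 + (-3) + 28 = 65
σ = (0, 3, 1, 2): 12 + (-8) + (-4) + 9 = 9
σ = (0, 3, 2, 1): 12 + (-8) + 21 + 28 = 53
σ = (1, 0, 2, 3): 4 + (-1) + 21 + 7 = 31
σ = (1, 0, 3, 2): 4 + (-1) + (-3) + 9 = 9
σ = (1, 2, 0, 3): 4 + 28 + 2 + 7 = 41
σ = (1, 2, 3, 0): 4 + 28 + (-3) + 2 = 31
σ = (1, 3, 0, 2): 4 + (-8) + 2 + 9 = 7
σ = (1, 3, 2, 0): 4 + (-8) + 21 + 2 = 19
σ = (2, 0, 1, 3): (-2) + (-1) + (-4) + 7 = 0
σ = (2, 0, 3, 1): (-2) + (-1) + (-3) + 28 = 22
σ = (2, 1, 0, 3): (-2) + 21 + 2 + 7 = 28
σ = (2, 1, 3, 0): (-2) + 21 + (-3) + 2 = 18
σ = (2, 3, 0, 1): (-2) + (-8) + 2 + 28 = 20
σ = (2, 3, 1, 0): (-2) + (-8) + (-4) + 2 = -12
σ = (3, 0, 1, 2): 13 + (-1) + (-4) + 9 = 17
σ = (3, 0, 2, 1): 13 + (-1) + 21 + 28 = 61
σ = (3, 1, 0, 2): 13 + 21 + 2 + 9 = 45
σ = (3, 1, 2, 0): 13 + 21 + 21 + 2 = 57
σ = (3, 2, 0, 1): 13 + 28 + 2 + 28 = 71
σ = (3, 2, 1, 0): 13 + 28 + (-4) + 2 = 39
Optimal value attained by: σ = (2, 3, 1, 0).
Answer: det⊕(M) = -12; verdict: NONSINGULAR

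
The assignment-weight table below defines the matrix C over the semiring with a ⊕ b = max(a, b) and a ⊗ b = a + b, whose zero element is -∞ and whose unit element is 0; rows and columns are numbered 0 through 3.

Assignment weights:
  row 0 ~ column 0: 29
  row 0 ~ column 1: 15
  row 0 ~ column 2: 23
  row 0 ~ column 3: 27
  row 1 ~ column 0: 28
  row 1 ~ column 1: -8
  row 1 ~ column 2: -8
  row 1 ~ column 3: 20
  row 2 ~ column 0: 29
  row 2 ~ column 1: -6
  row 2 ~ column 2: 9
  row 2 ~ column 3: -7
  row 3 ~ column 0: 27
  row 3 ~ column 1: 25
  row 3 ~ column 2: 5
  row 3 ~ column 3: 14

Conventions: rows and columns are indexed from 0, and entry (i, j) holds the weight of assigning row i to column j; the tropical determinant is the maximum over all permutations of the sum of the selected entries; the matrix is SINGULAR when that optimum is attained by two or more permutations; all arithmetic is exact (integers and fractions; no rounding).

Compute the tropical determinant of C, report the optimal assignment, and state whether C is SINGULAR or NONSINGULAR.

σ = (0, 1, 2, 3): 29 + (-8) + 9 + 14 = 44
σ = (0, 1, 3, 2): 29 + (-8) + (-7) + 5 = 19
σ = (0, 2, 1, 3): 29 + (-8) + (-6) + 14 = 29
σ = (0, 2, 3, 1): 29 + (-8) + (-7) + 25 = 39
σ = (0, 3, 1, 2): 29 + 20 + (-6) + 5 = 48
σ = (0, 3, 2, 1): 29 + 20 + 9 + 25 = 83
σ = (1, 0, 2, 3): 15 + 28 + 9 + 14 = 66
σ = (1, 0, 3, 2): 15 + 28 + (-7) + 5 = 41
σ = (1, 2, 0, 3): 15 + (-8) + 29 + 14 = 50
σ = (1, 2, 3, 0): 15 + (-8) + (-7) + 27 = 27
σ = (1, 3, 0, 2): 15 + 20 + 29 + 5 = 69
σ = (1, 3, 2, 0): 15 + 20 + 9 + 27 = 71
σ = (2, 0, 1, 3): 23 + 28 + (-6) + 14 = 59
σ = (2, 0, 3, 1): 23 + 28 + (-7) + 25 = 69
σ = (2, 1, 0, 3): 23 + (-8) + 29 + 14 = 58
σ = (2, 1, 3, 0): 23 + (-8) + (-7) + 27 = 35
σ = (2, 3, 0, 1): 23 + 20 + 29 + 25 = 97
σ = (2, 3, 1, 0): 23 + 20 + (-6) + 27 = 64
σ = (3, 0, 1, 2): 27 + 28 + (-6) + 5 = 54
σ = (3, 0, 2, 1): 27 + 28 + 9 + 25 = 89
σ = (3, 1, 0, 2): 27 + (-8) + 29 + 5 = 53
σ = (3, 1, 2, 0): 27 + (-8) + 9 + 27 = 55
σ = (3, 2, 0, 1): 27 + (-8) + 29 + 25 = 73
σ = (3, 2, 1, 0): 27 + (-8) + (-6) + 27 = 40
Optimal value attained by: σ = (2, 3, 0, 1).
Answer: det⊕(C) = 97; verdict: NONSINGULAR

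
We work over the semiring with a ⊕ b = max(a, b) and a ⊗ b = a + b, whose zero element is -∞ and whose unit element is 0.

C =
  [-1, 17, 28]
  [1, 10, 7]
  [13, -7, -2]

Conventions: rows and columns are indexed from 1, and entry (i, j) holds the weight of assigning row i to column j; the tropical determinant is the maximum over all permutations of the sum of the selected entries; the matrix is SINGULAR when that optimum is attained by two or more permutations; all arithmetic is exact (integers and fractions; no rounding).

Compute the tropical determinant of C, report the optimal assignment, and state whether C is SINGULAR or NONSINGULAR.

σ = (1, 2, 3): (-1) + 10 + (-2) = 7
σ = (1, 3, 2): (-1) + 7 + (-7) = -1
σ = (2, 1, 3): 17 + 1 + (-2) = 16
σ = (2, 3, 1): 17 + 7 + 13 = 37
σ = (3, 1, 2): 28 + 1 + (-7) = 22
σ = (3, 2, 1): 28 + 10 + 13 = 51
Optimal value attained by: σ = (3, 2, 1).
Answer: det⊕(C) = 51; verdict: NONSINGULAR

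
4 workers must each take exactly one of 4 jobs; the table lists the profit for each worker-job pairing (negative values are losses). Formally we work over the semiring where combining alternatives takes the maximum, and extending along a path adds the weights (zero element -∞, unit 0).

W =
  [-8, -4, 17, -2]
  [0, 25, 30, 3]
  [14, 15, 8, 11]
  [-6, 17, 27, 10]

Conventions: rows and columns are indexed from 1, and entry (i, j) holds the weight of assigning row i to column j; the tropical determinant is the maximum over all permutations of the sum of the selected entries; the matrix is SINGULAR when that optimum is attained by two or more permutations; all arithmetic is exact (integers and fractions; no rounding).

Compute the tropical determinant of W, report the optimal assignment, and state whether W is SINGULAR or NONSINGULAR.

σ = (1, 2, 3, 4): (-8) + 25 + 8 + 10 = 35
σ = (1, 2, 4, 3): (-8) + 25 + 11 + 27 = 55
σ = (1, 3, 2, 4): (-8) + 30 + 15 + 10 = 47
σ = (1, 3, 4, 2): (-8) + 30 + 11 + 17 = 50
σ = (1, 4, 2, 3): (-8) + 3 + 15 + 27 = 37
σ = (1, 4, 3, 2): (-8) + 3 + 8 + 17 = 20
σ = (2, 1, 3, 4): (-4) + 0 + 8 + 10 = 14
σ = (2, 1, 4, 3): (-4) + 0 + 11 + 27 = 34
σ = (2, 3, 1, 4): (-4) + 30 + 14 + 10 = 50
σ = (2, 3, 4, 1): (-4) + 30 + 11 + (-6) = 31
σ = (2, 4, 1, 3): (-4) + 3 + 14 + 27 = 40
σ = (2, 4, 3, 1): (-4) + 3 + 8 + (-6) = 1
σ = (3, 1, 2, 4): 17 + 0 + 15 + 10 = 42
σ = (3, 1, 4, 2): 17 + 0 + 11 + 17 = 45
σ = (3, 2, 1, 4): 17 + 25 + 14 + 10 = 66
σ = (3, 2, 4, 1): 17 + 25 + 11 + (-6) = 47
σ = (3, 4, 1, 2): 17 + 3 + 14 + 17 = 51
σ = (3, 4, 2, 1): 17 + 3 + 15 + (-6) = 29
σ = (4, 1, 2, 3): (-2) + 0 + 15 + 27 = 40
σ = (4, 1, 3, 2): (-2) + 0 + 8 + 17 = 23
σ = (4, 2, 1, 3): (-2) + 25 + 14 + 27 = 64
σ = (4, 2, 3, 1): (-2) + 25 + 8 + (-6) = 25
σ = (4, 3, 1, 2): (-2) + 30 + 14 + 17 = 59
σ = (4, 3, 2, 1): (-2) + 30 + 15 + (-6) = 37
Optimal value attained by: σ = (3, 2, 1, 4).
Answer: det⊕(W) = 66; verdict: NONSINGULAR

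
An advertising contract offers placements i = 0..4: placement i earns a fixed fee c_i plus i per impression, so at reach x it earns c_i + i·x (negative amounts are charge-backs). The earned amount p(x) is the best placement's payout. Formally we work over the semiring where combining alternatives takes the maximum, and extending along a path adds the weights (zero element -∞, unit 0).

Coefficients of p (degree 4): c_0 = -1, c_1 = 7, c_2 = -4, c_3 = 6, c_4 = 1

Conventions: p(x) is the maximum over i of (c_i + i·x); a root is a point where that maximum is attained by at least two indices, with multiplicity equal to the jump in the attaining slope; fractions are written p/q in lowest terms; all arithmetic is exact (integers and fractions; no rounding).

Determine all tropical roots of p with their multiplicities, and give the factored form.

hull edge (i=0, c=-1) to (i=1, c=7): slope 8, span 1
hull edge (i=1, c=7) to (i=3, c=6): slope -1/2, span 2
hull edge (i=3, c=6) to (i=4, c=1): slope -5, span 1
Factored form: p(x) = 1 ⊗ (x ⊕ (-8)) ⊗ (x ⊕ 1/2) ⊗ (x ⊕ 1/2) ⊗ (x ⊕ 5)
Answer: roots = -8 (mult 1), 1/2 (mult 2), 5 (mult 1)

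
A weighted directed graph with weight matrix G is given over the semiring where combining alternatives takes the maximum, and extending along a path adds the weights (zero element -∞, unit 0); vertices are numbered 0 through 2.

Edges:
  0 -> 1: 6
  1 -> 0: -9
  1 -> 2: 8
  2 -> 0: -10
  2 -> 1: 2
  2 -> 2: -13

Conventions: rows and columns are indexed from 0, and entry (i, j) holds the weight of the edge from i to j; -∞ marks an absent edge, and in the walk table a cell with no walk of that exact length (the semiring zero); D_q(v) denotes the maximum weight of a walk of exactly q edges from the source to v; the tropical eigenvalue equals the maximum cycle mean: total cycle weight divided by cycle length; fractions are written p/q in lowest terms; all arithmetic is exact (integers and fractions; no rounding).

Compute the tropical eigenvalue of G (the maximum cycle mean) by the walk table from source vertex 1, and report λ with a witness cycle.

q=0: [-∞, 0, -∞]
q=1: [-9, -∞, 8]
q=2: [-2, 10, -5]
q=3: [1, 4, 18]
Optimal cycle mean attained by: cycle 1->2->1, total 8 + 2, length 2.
Answer: λ = 5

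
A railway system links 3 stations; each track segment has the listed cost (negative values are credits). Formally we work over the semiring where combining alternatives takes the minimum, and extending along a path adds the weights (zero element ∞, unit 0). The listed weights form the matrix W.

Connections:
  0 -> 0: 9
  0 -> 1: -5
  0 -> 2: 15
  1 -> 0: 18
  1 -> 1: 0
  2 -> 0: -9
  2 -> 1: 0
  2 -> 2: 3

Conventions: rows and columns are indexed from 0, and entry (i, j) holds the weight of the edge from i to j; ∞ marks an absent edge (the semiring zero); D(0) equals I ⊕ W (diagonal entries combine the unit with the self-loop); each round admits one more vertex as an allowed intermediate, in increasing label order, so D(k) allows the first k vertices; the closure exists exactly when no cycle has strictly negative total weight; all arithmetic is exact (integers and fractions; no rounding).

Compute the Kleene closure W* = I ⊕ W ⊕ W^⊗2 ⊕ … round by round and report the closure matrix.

D(0):
  [0, -5, 15]
  [18, 0, ∞]
  [-9, 0, 0]
D(1):
  [0, -5, 15]
  [18, 0, 33]
  [-9, -14, 0]
D(2):
  [0, -5, 15]
  [18, 0, 33]
  [-9, -14, 0]
D(3):
  [0, -5, 15]
  [18, 0, 33]
  [-9, -14, 0]
Answer: W* = [[0, -5, 15], [18, 0, 33], [-9, -14, 0]]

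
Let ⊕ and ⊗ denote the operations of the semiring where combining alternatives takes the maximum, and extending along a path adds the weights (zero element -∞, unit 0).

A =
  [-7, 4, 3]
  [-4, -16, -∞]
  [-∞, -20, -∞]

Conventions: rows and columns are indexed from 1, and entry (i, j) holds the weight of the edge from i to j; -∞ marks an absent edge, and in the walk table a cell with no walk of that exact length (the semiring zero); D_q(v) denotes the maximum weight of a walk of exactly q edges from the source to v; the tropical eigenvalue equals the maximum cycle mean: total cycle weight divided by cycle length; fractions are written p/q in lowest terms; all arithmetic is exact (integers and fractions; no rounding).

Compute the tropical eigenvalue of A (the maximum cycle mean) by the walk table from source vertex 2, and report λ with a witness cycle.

q=0: [-∞, 0, -∞]
q=1: [-4, -16, -∞]
q=2: [-11, 0, -1]
q=3: [-4, -7, -8]
Optimal cycle mean attained by: cycle 1->2->1, total 4 + (-4), length 2.
Answer: λ = 0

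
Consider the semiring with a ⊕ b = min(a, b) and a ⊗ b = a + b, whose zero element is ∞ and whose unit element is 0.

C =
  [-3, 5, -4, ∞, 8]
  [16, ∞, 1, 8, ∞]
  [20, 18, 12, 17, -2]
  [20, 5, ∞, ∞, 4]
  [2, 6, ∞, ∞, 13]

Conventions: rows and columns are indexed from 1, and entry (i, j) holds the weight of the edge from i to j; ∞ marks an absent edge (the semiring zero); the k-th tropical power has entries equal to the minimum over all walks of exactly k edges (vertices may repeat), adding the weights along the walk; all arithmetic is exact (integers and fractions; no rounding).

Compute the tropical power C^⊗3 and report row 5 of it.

C^⊗2:
  [-6, 2, -7, 13, -6]
  [13, 13, 12, 18, -1]
  [0, 4, 16, 26, 10]
  [6, 10, 6, 13, 17]
  [-1, 7, -2, 14, 10]
C^⊗3:
  [-9, -1, -10, 10, -9]
  [1, 5, 9, 21, 10]
  [-3, 5, -4, 12, 8]
  [3, 11, 2, 18, 4]
  [-4, 4, -5, 15, -4]
Answer: row 5 of C^⊗3 = [-4, 4, -5, 15, -4]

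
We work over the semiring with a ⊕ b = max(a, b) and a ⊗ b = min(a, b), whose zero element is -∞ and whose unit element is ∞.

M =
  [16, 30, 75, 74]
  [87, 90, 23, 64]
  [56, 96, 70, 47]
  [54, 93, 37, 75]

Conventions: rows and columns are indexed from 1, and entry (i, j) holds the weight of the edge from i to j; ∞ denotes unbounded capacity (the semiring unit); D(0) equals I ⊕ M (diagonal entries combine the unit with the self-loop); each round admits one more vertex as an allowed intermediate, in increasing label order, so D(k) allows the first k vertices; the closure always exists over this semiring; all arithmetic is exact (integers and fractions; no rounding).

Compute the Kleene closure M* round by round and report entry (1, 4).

D(0):
  [∞, 30, 75, 74]
  [87, ∞, 23, 64]
  [56, 96, ∞, 47]
  [54, 93, 37, ∞]
D(1):
  [∞, 30, 75, 74]
  [87, ∞, 75, 74]
  [56, 96, ∞, 56]
  [54, 93, 54, ∞]
D(2):
  [∞, 30, 75, 74]
  [87, ∞, 75, 74]
  [87, 96, ∞, 74]
  [87, 93, 75, ∞]
D(3):
  [∞, 75, 75, 74]
  [87, ∞, 75, 74]
  [87, 96, ∞, 74]
  [87, 93, 75, ∞]
D(4):
  [∞, 75, 75, 74]
  [87, ∞, 75, 74]
  [87, 96, ∞, 74]
  [87, 93, 75, ∞]
Answer: M*[1][4] = 74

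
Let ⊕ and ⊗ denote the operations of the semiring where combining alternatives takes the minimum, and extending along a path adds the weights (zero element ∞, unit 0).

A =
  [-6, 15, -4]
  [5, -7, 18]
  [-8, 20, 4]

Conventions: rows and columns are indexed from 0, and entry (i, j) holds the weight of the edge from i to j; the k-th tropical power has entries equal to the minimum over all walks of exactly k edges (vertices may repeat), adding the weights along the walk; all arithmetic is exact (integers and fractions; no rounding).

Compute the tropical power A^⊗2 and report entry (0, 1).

A^⊗2:
  [-12, 8, -10]
  [-2, -14, 1]
  [-14, 7, -12]
Key observation: the optimum is the walk 0->1->1, with weight 15 + (-7) = 8.
Optimal value attained by: walk 0->1->1.
Answer: (A^⊗2)[0][1] = 8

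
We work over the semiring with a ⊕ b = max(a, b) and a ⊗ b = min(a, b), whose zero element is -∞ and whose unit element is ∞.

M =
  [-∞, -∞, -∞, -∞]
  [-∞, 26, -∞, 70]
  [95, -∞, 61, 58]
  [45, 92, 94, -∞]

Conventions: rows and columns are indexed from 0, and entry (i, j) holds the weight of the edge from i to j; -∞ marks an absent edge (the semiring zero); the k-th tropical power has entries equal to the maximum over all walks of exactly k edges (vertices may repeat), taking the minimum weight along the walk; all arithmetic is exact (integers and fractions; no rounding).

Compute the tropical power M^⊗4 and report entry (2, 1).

M^⊗2:
  [-∞, -∞, -∞, -∞]
  [45, 70, 70, 26]
  [61, 58, 61, 58]
  [94, 26, 61, 70]
M^⊗3:
  [-∞, -∞, -∞, -∞]
  [70, 26, 61, 70]
  [61, 58, 61, 58]
  [61, 70, 70, 58]
M^⊗4:
  [-∞, -∞, -∞, -∞]
  [61, 70, 70, 58]
  [61, 58, 61, 58]
  [70, 58, 61, 70]
Key observation: the optimum is the walk 2->2->2->3->1, with weight 61 min 61 min 58 min 92 = 58.
Optimal value attained by: walk 2->2->2->3->1.
Answer: (M^⊗4)[2][1] = 58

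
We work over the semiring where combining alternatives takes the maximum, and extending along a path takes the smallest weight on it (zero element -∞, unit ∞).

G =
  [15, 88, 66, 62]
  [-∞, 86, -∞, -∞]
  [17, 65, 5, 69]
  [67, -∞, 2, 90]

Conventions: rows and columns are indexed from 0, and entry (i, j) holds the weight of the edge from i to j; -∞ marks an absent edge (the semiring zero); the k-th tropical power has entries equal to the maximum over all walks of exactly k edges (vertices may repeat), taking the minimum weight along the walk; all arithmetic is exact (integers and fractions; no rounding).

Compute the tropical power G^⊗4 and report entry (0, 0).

G^⊗2:
  [62, 86, 15, 66]
  [-∞, 86, -∞, -∞]
  [67, 65, 17, 69]
  [67, 67, 66, 90]
G^⊗3:
  [66, 86, 62, 66]
  [-∞, 86, -∞, -∞]
  [67, 67, 66, 69]
  [67, 67, 66, 90]
G^⊗4:
  [66, 86, 66, 66]
  [-∞, 86, -∞, -∞]
  [67, 67, 66, 69]
  [67, 67, 66, 90]
Key observation: the optimum is the walk 0->2->3->3->0, with weight 66 min 69 min 90 min 67 = 66.
Optimal value attained by: walk 0->2->3->3->0.
Answer: (G^⊗4)[0][0] = 66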